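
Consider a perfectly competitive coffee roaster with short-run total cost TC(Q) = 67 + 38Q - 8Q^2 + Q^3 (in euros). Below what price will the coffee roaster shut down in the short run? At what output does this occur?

€22 per unit, at Q = 4

Short-run supply begins at min AVC. From VC = 38Q - 8Q^2 + Q^3, AVC = 38 - 8Q + Q^2.
dAVC/dQ = -8 + 2Q = 0 gives Q = 4. min AVC = 38 - 8·4 + 4^2 = 22.
For P < €22 the firm produces nothing.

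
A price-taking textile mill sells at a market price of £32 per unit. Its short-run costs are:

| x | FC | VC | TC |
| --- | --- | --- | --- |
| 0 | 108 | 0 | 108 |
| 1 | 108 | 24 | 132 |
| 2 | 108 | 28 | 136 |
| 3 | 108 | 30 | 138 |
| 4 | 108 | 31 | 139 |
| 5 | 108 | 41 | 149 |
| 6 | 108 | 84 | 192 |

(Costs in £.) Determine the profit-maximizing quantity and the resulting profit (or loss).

x = 5; profit = £11

Compute π = P·x − TC at each output: x=0: -108; x=1: -100; x=2: -72; x=3: -42; x=4: -11; x=5: 11; x=6: 0.
Profit is maximized at x = 5. AVC there is 41/5 = £8.20 ≤ P, so producing beats shutting down (which would give -£108).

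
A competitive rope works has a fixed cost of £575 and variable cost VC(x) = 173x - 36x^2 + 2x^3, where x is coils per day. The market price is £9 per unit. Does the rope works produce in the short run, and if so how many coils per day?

Shut down

From TC, MC = TC'(x) = 173 - 72x + 6x^2 and AVC = VC/x = 173 - 36x + 2x^2.
The AVC parabola has its vertex at x = 36/4 = 9, where AVC = 173 - 36·9 + 2·9^2 = £11.
Since P = £9 < min AVC = £11, price fails to cover variable cost at any output.
Best response: produce nothing and absorb the £575 fixed cost.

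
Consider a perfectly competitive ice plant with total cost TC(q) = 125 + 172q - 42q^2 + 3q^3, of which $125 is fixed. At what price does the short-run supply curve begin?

$25 per unit

The shutdown price is the minimum of AVC. VC = 172q - 42q^2 + 3q^3, so AVC = 172 - 42q + 3q^2.
dAVC/dq = -42 + 6q = 0 gives q = 7. min AVC = 172 - 42·7 + 3·7^2 = 25.
For P < $25 the firm produces nothing.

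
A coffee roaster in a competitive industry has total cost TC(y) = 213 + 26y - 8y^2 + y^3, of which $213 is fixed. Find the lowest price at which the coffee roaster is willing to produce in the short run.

Short-run supply begins at min AVC. From VC = 26y - 8y^2 + y^3, AVC = 26 - 8y + y^2.
dAVC/dy = -8 + 2y = 0 gives y = 4. min AVC = 26 - 8·4 + 4^2 = 10.
So the shutdown price is $10.

$10 per unit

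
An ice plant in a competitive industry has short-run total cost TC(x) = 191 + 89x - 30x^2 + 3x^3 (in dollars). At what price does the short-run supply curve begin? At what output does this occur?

$14 per unit, at x = 5

Short-run supply begins at min AVC. From VC = 89x - 30x^2 + 3x^3, AVC = 89 - 30x + 3x^2.
dAVC/dx = -30 + 6x = 0 gives x = 5. min AVC = 89 - 30·5 + 3·5^2 = 14.
For P < $14 the firm produces nothing.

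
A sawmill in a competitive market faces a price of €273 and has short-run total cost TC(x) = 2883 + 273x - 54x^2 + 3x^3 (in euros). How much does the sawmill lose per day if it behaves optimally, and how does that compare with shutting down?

Profit = -€291 at x = 12

AVC = 273 - 54x + 3x^2 has its minimum €30 at x = 9; price €273 clears that bar, so the firm operates.
With MC = 273 - 108x + 9x^2, P = MC on the upward-sloping part at x* = 12.
TR = 273·12 = 3276. TC = 2883 + 684 = 3567. Profit = 3276 − 3567 = -€291.
That loss of €291 beats the €2883 the firm would lose by shutting down; producing recovers €2592 of fixed cost.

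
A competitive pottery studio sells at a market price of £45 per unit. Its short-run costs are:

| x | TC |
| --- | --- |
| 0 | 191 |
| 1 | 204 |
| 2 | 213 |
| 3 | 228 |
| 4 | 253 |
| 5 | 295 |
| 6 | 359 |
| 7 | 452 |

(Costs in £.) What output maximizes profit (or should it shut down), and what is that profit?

Compute π = P·x − TC at each output: x=0: -191; x=1: -159; x=2: -123; x=3: -93; x=4: -73; x=5: -70; x=6: -89; x=7: -137.
Profit is maximized at x = 5. AVC there is 104/5 = £20.80 ≤ P, so producing beats shutting down (which would give -£191).

x = 5; profit = -£70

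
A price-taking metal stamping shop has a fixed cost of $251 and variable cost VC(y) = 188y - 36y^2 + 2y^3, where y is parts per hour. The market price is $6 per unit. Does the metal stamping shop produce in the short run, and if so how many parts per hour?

Variable cost is VC = 188y - 36y^2 + 2y^3, so AVC = VC/y = 188 - 36y + 2y^2 and MC = dTC/dy = 188 - 72y + 6y^2.
AVC is minimized where dAVC/dy = -36 + 4y = 0, at y = 9; min AVC = 188 - 36·9 + 2·9^2 = $26.
Since P = $6 < min AVC = $26, price fails to cover variable cost at any output.
The firm minimizes its loss by shutting down and losing only its fixed cost of $251.

Shut down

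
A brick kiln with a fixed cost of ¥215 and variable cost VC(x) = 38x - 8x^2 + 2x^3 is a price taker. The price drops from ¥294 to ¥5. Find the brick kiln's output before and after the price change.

Output falls from 8 to 0 (the firm shuts down)

AVC = 38 - 8x + 2x^2, minimized at x = 2 where min AVC = ¥30. MC = 38 - 16x + 6x^2.
With P = ¥294 above the shutdown price, P = MC gives x = 8.
At P = ¥5 < min AVC = ¥30, price no longer covers variable cost at any output, so the firm shuts down: x = 0.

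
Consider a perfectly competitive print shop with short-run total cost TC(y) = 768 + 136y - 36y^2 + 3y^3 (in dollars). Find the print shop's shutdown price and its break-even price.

AVC = 136 - 36y + 3y^2; minimized at y = 6, giving min AVC = $28. That is the shutdown price.
ATC = 768/y + 136 - 36y + 3y^2. Setting dATC/dy = −768/y^2 − 36 + 6y = 0 gives y = 8 (since 6·8^3 − 36·8^2 = 768).
min ATC = 768/8 + 136 − 36·8 + 3·8^2 = $136. That is the break-even price.
Between these two prices the firm operates at a loss; above $136 it earns a profit.

Shutdown price = $28; break-even price = $136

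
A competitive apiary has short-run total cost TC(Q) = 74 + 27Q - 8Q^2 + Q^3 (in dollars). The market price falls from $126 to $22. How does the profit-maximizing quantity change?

AVC = 27 - 8Q + Q^2, minimized at Q = 4 where min AVC = $11. MC = 27 - 16Q + 3Q^2.
With P = $126 above the shutdown price, P = MC gives Q = 9.
At P = $22 ≥ min AVC, set P = MC: Q = 5. The firm stays open but cuts output.

Output falls from 9 to 5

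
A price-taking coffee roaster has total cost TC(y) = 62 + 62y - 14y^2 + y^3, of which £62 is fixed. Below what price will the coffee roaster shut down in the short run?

£13 per unit

The firm shuts down when price falls below the minimum of average variable cost. AVC = VC/y = 62 - 14y + y^2.
At the minimum of AVC, MC = AVC. MC = 62 - 28y + 3y^2; setting MC = AVC gives 2y^2 - 14y = 0, so y = 7. min AVC = 13.
The firm shuts down for any P below £13.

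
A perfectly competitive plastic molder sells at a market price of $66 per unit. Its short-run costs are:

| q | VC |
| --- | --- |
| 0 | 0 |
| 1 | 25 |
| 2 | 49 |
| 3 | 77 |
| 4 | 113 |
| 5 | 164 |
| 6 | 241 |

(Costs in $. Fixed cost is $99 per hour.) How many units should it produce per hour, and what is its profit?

Profit at each row (π = 66q − TC): q=0: -99; q=1: -58; q=2: -16; q=3: 22; q=4: 52; q=5: 67; q=6: 56.
Profit is maximized at q = 5. AVC there is 164/5 = $32.80 ≤ P, so producing beats shutting down (which would give -$99).

q = 5; profit = $67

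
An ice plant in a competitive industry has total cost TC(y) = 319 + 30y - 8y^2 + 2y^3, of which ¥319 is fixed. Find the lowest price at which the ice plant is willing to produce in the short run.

¥22 per unit

The shutdown price is the minimum of AVC. VC = 30y - 8y^2 + 2y^3, so AVC = 30 - 8y + 2y^2.
dAVC/dy = -8 + 4y = 0 gives y = 2. min AVC = 30 - 8·2 + 2·2^2 = 22.
For P < ¥22 the firm produces nothing.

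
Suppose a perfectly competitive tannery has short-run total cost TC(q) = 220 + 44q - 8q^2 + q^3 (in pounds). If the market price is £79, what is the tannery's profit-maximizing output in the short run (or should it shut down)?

Variable cost is VC = 44q - 8q^2 + q^3, so AVC = VC/q = 44 - 8q + q^2 and MC = dTC/dq = 44 - 16q + 3q^2.
The AVC parabola has its vertex at q = 8/2 = 4, where AVC = 44 - 8·4 + 4^2 = £28.
P = £79 exceeds min AVC = £28, so the firm stays open.
Solving P = MC: -35 - 16q + 3q^2 = 0 ⇒ q = -5/3 or 7. On the upward-sloping branch, q* = 7.
Check: AVC at q = 7 is £37 ≤ P, so revenue covers variable cost.
Profit = P·q − TC = 79·7 − 479 = £74.

Produce at q = 7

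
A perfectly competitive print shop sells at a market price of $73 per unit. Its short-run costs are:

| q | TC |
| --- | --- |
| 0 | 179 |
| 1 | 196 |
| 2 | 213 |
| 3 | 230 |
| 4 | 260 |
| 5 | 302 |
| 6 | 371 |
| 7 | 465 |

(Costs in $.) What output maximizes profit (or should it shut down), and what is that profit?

q = 6; profit = $67

Compute π = P·q − TC at each output: q=0: -179; q=1: -123; q=2: -67; q=3: -11; q=4: 32; q=5: 63; q=6: 67; q=7: 46.
Profit is maximized at q = 6. AVC there is 192/6 = $32 ≤ P, so producing beats shutting down (which would give -$179).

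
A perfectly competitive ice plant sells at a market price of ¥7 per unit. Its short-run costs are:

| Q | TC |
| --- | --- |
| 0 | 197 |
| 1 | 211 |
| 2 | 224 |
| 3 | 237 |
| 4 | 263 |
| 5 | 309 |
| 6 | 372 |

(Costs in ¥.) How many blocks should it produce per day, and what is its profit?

Tabulate TR − TC: Q=0: -197; Q=1: -204; Q=2: -210; Q=3: -216; Q=4: -235; Q=5: -274; Q=6: -330.
Profit is highest at Q = 0. Equivalently, the lowest AVC in the table is 40/3 ≈ ¥13.33 at Q = 3, and P = ¥7 falls below it — price never covers variable cost, so the firm shuts down and loses only its fixed cost.

Q = 0 (shut down); profit = -¥197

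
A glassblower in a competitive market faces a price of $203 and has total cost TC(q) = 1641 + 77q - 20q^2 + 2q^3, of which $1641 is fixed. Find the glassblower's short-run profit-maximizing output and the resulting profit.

Profit = -$345 at q = 9

AVC = 77 - 20q + 2q^2; min AVC = $27 at q = 5. Since P = $203 ≥ min AVC, the firm produces.
MC = 77 - 40q + 6q^2. Setting P = MC and taking the root on the rising branch gives q* = 9.
TR = 203·9 = 1827. TC = 1641 + 531 = 2172. Profit = 1827 − 2172 = -$345.
Shutting down would mean losing the fixed cost of $1641, so operating at a loss of $345 is better by $1296.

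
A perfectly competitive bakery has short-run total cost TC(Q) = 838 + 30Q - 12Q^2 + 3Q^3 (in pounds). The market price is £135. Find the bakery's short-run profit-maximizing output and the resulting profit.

AVC = 30 - 12Q + 3Q^2; min AVC = £18 at Q = 2. Since P = £135 ≥ min AVC, the firm produces.
MC = 30 - 24Q + 9Q^2. Setting P = MC and taking the root on the rising branch gives Q* = 5.
TR = 135·5 = 675. TC = 838 + 225 = 1063. Profit = 675 − 1063 = -£388.
By producing, the firm covers all variable cost plus £450 of fixed cost; shutting down would lose the full £838.

Profit = -£388 at Q = 5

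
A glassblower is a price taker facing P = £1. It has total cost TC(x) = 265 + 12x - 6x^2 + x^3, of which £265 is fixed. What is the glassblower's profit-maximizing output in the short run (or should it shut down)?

Shut down

Strip out fixed cost: VC = 12x - 6x^2 + x^3. Then AVC = 12 - 6x + x^2 and MC = 12 - 12x + 3x^2.
The AVC parabola has its vertex at x = 6/2 = 3, where AVC = 12 - 6·3 + 3^2 = £3.
With P < min AVC (£1 < £3), every unit sold adds to the loss.
Best response: produce nothing and absorb the £265 fixed cost.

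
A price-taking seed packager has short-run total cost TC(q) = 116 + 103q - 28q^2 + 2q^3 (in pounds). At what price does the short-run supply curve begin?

The shutdown price is the minimum of AVC. VC = 103q - 28q^2 + 2q^3, so AVC = 103 - 28q + 2q^2.
dAVC/dq = -28 + 4q = 0 gives q = 7. min AVC = 103 - 28·7 + 2·7^2 = 5.
The firm shuts down for any P below £5.

£5 per unit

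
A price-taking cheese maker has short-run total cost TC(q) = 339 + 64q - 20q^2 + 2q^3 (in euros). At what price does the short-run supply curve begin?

The firm shuts down when price falls below the minimum of average variable cost. AVC = VC/q = 64 - 20q + 2q^2.
dAVC/dq = -20 + 4q = 0 gives q = 5. min AVC = 64 - 20·5 + 2·5^2 = 14.
The firm shuts down for any P below €14.

€14 per unit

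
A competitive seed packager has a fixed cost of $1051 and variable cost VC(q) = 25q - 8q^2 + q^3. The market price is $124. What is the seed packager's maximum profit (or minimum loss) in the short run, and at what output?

AVC = 25 - 8q + q^2 has its minimum $9 at q = 4; price $124 clears that bar, so the firm operates.
With MC = 25 - 16q + 3q^2, P = MC on the upward-sloping part at q* = 9.
TR = 124·9 = 1116. TC = 1051 + 306 = 1357. Profit = 1116 − 1357 = -$241.
By producing, the firm covers all variable cost plus $810 of fixed cost; shutting down would lose the full $1051.

Profit = -$241 at q = 9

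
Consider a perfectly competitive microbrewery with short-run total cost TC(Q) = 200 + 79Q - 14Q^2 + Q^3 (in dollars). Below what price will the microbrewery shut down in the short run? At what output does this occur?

The shutdown price is the minimum of AVC. VC = 79Q - 14Q^2 + Q^3, so AVC = 79 - 14Q + Q^2.
dAVC/dQ = -14 + 2Q = 0 gives Q = 7. min AVC = 79 - 14·7 + 7^2 = 30.
The firm shuts down for any P below $30.

$30 per unit, at Q = 7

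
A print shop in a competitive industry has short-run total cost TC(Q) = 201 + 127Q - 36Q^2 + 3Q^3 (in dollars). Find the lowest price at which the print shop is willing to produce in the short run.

The shutdown price is the minimum of AVC. VC = 127Q - 36Q^2 + 3Q^3, so AVC = 127 - 36Q + 3Q^2.
At the minimum of AVC, MC = AVC. MC = 127 - 72Q + 9Q^2; setting MC = AVC gives 6Q^2 - 36Q = 0, so Q = 6. min AVC = 19.
So the shutdown price is $19.

$19 per unit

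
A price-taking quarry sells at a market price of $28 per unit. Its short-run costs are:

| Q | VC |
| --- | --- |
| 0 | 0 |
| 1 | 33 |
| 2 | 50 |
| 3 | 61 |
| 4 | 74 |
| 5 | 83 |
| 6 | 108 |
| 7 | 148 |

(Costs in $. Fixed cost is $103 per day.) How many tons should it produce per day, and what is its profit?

Profit at each row (π = 28Q − TC): Q=0: -103; Q=1: -108; Q=2: -97; Q=3: -80; Q=4: -65; Q=5: -46; Q=6: -43; Q=7: -55.
Profit is maximized at Q = 6. AVC there is 108/6 = $18 ≤ P, so producing beats shutting down (which would give -$103).

Q = 6; profit = -$43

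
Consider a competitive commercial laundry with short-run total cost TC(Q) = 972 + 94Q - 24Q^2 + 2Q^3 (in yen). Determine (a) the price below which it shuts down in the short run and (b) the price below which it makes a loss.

Shutdown price = min AVC. AVC = 94 - 24Q + 2Q^2, with vertex at Q = 6 and minimum ¥22.
ATC = 972/Q + 94 - 24Q + 2Q^2. Setting dATC/dQ = −972/Q^2 − 24 + 4Q = 0 gives Q = 9 (since 4·9^3 − 24·9^2 = 972).
min ATC = 972/9 + 94 − 24·9 + 2·9^2 = ¥148. That is the break-even price.
Between these two prices the firm operates at a loss; above ¥148 it earns a profit.

Shutdown price = ¥22; break-even price = ¥148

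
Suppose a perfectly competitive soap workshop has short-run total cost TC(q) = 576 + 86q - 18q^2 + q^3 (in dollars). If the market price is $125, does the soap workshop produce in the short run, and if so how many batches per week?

Produce at q = 13

Variable cost is VC = 86q - 18q^2 + q^3, so AVC = VC/q = 86 - 18q + q^2 and MC = dTC/dq = 86 - 36q + 3q^2.
AVC hits its minimum where MC = AVC, at q = 9, giving min AVC = 86 - 18·9 + 9^2 = $5.
Because $125 ≥ $5, revenue can cover variable cost; the firm operates.
P = MC gives -39 - 36q + 3q^2 = 0, with roots -1 and 13. Take the larger (rising MC): q* = 13.
Check: AVC at q = 13 is $21 ≤ P, so revenue covers variable cost.
Profit = P·q − TC = 125·13 − 849 = $776.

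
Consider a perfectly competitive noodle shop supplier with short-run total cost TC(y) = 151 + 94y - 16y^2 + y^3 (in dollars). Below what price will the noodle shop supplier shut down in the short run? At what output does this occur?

Short-run supply begins at min AVC. From VC = 94y - 16y^2 + y^3, AVC = 94 - 16y + y^2.
At the minimum of AVC, MC = AVC. MC = 94 - 32y + 3y^2; setting MC = AVC gives 2y^2 - 16y = 0, so y = 8. min AVC = 30.
For P < $30 the firm produces nothing.

$30 per unit, at y = 8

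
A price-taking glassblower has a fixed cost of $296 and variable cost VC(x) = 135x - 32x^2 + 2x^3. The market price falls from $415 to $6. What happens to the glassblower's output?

Output falls from 14 to 0 (the firm shuts down)

MC = 135 - 64x + 6x^2; the shutdown threshold is min AVC = $7 (at x = 8).
At P = $415 ≥ min AVC, set P = MC on the rising branch: x = 14.
At P = $6 < min AVC = $7, price no longer covers variable cost at any output, so the firm shuts down: x = 0.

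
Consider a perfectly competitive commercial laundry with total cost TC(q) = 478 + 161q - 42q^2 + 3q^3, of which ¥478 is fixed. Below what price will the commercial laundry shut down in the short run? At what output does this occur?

The shutdown price is the minimum of AVC. VC = 161q - 42q^2 + 3q^3, so AVC = 161 - 42q + 3q^2.
dAVC/dq = -42 + 6q = 0 gives q = 7. min AVC = 161 - 42·7 + 3·7^2 = 14.
So the shutdown price is ¥14.

¥14 per unit, at q = 7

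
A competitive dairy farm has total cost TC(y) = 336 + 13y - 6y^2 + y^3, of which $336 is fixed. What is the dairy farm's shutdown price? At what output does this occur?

The firm shuts down when price falls below the minimum of average variable cost. AVC = VC/y = 13 - 6y + y^2.
At the minimum of AVC, MC = AVC. MC = 13 - 12y + 3y^2; setting MC = AVC gives 2y^2 - 6y = 0, so y = 3. min AVC = 4.
The firm shuts down for any P below $4.

$4 per unit, at y = 3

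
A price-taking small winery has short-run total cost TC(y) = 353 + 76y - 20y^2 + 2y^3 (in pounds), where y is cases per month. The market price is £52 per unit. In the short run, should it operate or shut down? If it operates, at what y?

From TC, MC = TC'(y) = 76 - 40y + 6y^2 and AVC = VC/y = 76 - 20y + 2y^2.
The AVC parabola has its vertex at y = 20/4 = 5, where AVC = 76 - 20·5 + 2·5^2 = £26.
P = £52 exceeds min AVC = £26, so the firm stays open.
Set P = MC: 52 = 76 - 40y + 6y^2 → 24 - 40y + 6y^2 = 0. The roots are y = 2/3 and y = 6; the profit-maximizing output is on the rising part of MC, so y* = 6.
Check: AVC at y = 6 is £28 ≤ P, so revenue covers variable cost.
Profit = P·y − TC = 52·6 − 521 = -£209, a loss, but smaller than the £353 fixed cost the firm would lose by shutting down.

Produce at y = 6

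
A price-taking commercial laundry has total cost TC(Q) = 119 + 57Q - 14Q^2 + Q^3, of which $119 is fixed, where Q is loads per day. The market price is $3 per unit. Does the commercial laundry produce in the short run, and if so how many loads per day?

Shut down

Variable cost is VC = 57Q - 14Q^2 + Q^3, so AVC = VC/Q = 57 - 14Q + Q^2 and MC = dTC/dQ = 57 - 28Q + 3Q^2.
AVC is minimized where dAVC/dQ = -14 + 2Q = 0, at Q = 7; min AVC = 57 - 14·7 + 7^2 = $8.
P = $3 lies below min AVC = $8; no output level covers variable cost.
Best response: produce nothing and absorb the $119 fixed cost.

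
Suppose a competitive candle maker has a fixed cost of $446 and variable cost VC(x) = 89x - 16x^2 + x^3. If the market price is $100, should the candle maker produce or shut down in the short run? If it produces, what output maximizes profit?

Variable cost is VC = 89x - 16x^2 + x^3, so AVC = VC/x = 89 - 16x + x^2 and MC = dTC/dx = 89 - 32x + 3x^2.
The AVC parabola has its vertex at x = 16/2 = 8, where AVC = 89 - 16·8 + 8^2 = $25.
Since P = $100 ≥ min AVC = $25, price covers variable cost and the firm should produce.
Set P = MC: 100 = 89 - 32x + 3x^2 → -11 - 32x + 3x^2 = 0. The roots are x = -1/3 and x = 11; the profit-maximizing output is on the rising part of MC, so x* = 11.
Check: AVC at x = 11 is $34 ≤ P, so revenue covers variable cost.
Profit = P·x − TC = 100·11 − 820 = $280.

Produce at x = 11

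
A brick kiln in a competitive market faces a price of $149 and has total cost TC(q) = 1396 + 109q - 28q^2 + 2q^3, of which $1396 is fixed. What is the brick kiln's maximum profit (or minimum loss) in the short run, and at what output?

Profit = -$196 at q = 10

AVC = 109 - 28q + 2q^2; min AVC = $11 at q = 7. Since P = $149 ≥ min AVC, the firm produces.
With MC = 109 - 56q + 6q^2, P = MC on the upward-sloping part at q* = 10.
TR = 149·10 = 1490. TC = 1396 + 290 = 1686. Profit = 1490 − 1686 = -$196.
That loss of $196 beats the $1396 the firm would lose by shutting down; producing recovers $1200 of fixed cost.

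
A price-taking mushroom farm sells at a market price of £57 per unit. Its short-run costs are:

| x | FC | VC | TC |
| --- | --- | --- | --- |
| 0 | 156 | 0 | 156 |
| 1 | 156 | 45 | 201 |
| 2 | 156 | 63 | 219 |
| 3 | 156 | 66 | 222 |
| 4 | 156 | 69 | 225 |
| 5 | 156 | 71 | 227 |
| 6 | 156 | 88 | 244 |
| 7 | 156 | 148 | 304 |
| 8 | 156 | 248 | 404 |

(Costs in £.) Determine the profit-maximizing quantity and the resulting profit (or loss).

x = 6; profit = £98

Tabulate TR − TC: x=0: -156; x=1: -144; x=2: -105; x=3: -51; x=4: 3; x=5: 58; x=6: 98; x=7: 95; x=8: 52.
Profit is maximized at x = 6. AVC there is 88/6 = £14.67 ≤ P, so producing beats shutting down (which would give -£156).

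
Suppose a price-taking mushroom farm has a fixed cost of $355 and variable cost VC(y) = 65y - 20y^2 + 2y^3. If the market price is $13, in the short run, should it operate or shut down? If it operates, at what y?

Shut down

From TC, MC = TC'(y) = 65 - 40y + 6y^2 and AVC = VC/y = 65 - 20y + 2y^2.
The AVC parabola has its vertex at y = 20/4 = 5, where AVC = 65 - 20·5 + 2·5^2 = $15.
With P < min AVC ($13 < $15), every unit sold adds to the loss.
Best response: produce nothing and absorb the $355 fixed cost.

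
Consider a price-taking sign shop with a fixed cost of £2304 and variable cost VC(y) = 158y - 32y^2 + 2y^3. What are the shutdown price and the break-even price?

Shutdown price = £30; break-even price = £254

AVC = 158 - 32y + 2y^2; minimized at y = 8, giving min AVC = £30. That is the shutdown price.
ATC = 2304/y + 158 - 32y + 2y^2. Setting dATC/dy = −2304/y^2 − 32 + 4y = 0 gives y = 12 (since 4·12^3 − 32·12^2 = 2304).
min ATC = 2304/12 + 158 − 32·12 + 2·12^2 = £254. That is the break-even price.
For £30 ≤ P < £254 the firm produces at a loss; below £30 it shuts down.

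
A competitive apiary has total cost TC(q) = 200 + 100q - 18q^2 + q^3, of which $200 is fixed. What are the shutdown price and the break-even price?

Shutdown price = min AVC. AVC = 100 - 18q + q^2, with vertex at q = 9 and minimum $19.
ATC = 200/q + 100 - 18q + q^2. Setting dATC/dq = −200/q^2 − 18 + 2q = 0 gives q = 10 (since 2·10^3 − 18·10^2 = 200).
min ATC = 200/10 + 100 − 18·10 + 10^2 = $40. That is the break-even price.
Between these two prices the firm operates at a loss; above $40 it earns a profit.

Shutdown price = $19; break-even price = $40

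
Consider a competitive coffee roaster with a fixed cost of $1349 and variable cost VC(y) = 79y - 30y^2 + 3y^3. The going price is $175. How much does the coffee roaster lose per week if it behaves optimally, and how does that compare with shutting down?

AVC = 79 - 30y + 3y^2 has its minimum $4 at y = 5; price $175 clears that bar, so the firm operates.
With MC = 79 - 60y + 9y^2, P = MC on the upward-sloping part at y* = 8.
TR = 175·8 = 1400. TC = 1349 + 248 = 1597. Profit = 1400 − 1597 = -$197.
Shutting down would mean losing the fixed cost of $1349, so operating at a loss of $197 is better by $1152.

Profit = -$197 at y = 8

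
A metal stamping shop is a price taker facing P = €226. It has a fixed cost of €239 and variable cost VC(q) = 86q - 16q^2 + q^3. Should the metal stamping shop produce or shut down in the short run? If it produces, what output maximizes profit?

Produce at q = 14

Variable cost is VC = 86q - 16q^2 + q^3, so AVC = VC/q = 86 - 16q + q^2 and MC = dTC/dq = 86 - 32q + 3q^2.
AVC is minimized where dAVC/dq = -16 + 2q = 0, at q = 8; min AVC = 86 - 16·8 + 8^2 = €22.
Because €226 ≥ €22, revenue can cover variable cost; the firm operates.
Solving P = MC: -140 - 32q + 3q^2 = 0 ⇒ q = -10/3 or 14. On the upward-sloping branch, q* = 14.
Check: AVC at q = 14 is €58 ≤ P, so revenue covers variable cost.
Profit = P·q − TC = 226·14 − 1051 = €2113.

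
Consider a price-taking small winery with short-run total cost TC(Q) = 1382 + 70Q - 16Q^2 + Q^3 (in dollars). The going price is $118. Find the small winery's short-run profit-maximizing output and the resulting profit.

Profit = -$230 at Q = 12

AVC = 70 - 16Q + Q^2 has its minimum $6 at Q = 8; price $118 clears that bar, so the firm operates.
With MC = 70 - 32Q + 3Q^2, P = MC on the upward-sloping part at Q* = 12.
TR = 118·12 = 1416. TC = 1382 + 264 = 1646. Profit = 1416 − 1646 = -$230.
By producing, the firm covers all variable cost plus $1152 of fixed cost; shutting down would lose the full $1382.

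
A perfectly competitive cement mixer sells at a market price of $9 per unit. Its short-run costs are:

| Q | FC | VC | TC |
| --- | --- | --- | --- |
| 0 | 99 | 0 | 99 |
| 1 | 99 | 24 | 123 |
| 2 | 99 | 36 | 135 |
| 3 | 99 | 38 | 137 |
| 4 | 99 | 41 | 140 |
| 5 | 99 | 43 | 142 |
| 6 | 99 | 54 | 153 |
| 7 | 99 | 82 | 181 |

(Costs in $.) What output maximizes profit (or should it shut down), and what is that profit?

Q = 5; profit = -$97

Profit at each row (π = 9Q − TC): Q=0: -99; Q=1: -114; Q=2: -117; Q=3: -110; Q=4: -104; Q=5: -97; Q=6: -99; Q=7: -118.
Profit is maximized at Q = 5. AVC there is 43/5 = $8.60 ≤ P, so producing beats shutting down (which would give -$99).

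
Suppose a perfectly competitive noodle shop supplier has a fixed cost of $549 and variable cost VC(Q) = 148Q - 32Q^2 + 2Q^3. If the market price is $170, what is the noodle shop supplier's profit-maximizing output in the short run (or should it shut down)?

Strip out fixed cost: VC = 148Q - 32Q^2 + 2Q^3. Then AVC = 148 - 32Q + 2Q^2 and MC = 148 - 64Q + 6Q^2.
AVC is minimized where dAVC/dQ = -32 + 4Q = 0, at Q = 8; min AVC = 148 - 32·8 + 2·8^2 = $20.
Since P = $170 ≥ min AVC = $20, price covers variable cost and the firm should produce.
Set P = MC: 170 = 148 - 64Q + 6Q^2 → -22 - 64Q + 6Q^2 = 0. The roots are Q = -1/3 and Q = 11; the profit-maximizing output is on the rising part of MC, so Q* = 11.
Check: AVC at Q = 11 is $38 ≤ P, so revenue covers variable cost.
Profit = P·Q − TC = 170·11 − 967 = $903.

Produce at Q = 11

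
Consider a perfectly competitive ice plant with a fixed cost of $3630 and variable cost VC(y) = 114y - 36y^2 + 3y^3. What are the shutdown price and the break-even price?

Shutdown price = min AVC. AVC = 114 - 36y + 3y^2, with vertex at y = 6 and minimum $6.
ATC = 3630/y + 114 - 36y + 3y^2. Setting dATC/dy = −3630/y^2 − 36 + 6y = 0 gives y = 11 (since 6·11^3 − 36·11^2 = 3630).
min ATC = 3630/11 + 114 − 36·11 + 3·11^2 = $411. That is the break-even price.
For $6 ≤ P < $411 the firm produces at a loss; below $6 it shuts down.

Shutdown price = $6; break-even price = $411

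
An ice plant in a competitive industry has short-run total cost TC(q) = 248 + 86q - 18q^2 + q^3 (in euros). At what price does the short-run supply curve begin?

Short-run supply begins at min AVC. From VC = 86q - 18q^2 + q^3, AVC = 86 - 18q + q^2.
At the minimum of AVC, MC = AVC. MC = 86 - 36q + 3q^2; setting MC = AVC gives 2q^2 - 18q = 0, so q = 9. min AVC = 5.
For P < €5 the firm produces nothing.

€5 per unit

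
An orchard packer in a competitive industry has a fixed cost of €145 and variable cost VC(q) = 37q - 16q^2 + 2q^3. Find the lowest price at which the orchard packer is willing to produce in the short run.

€5 per unit

Short-run supply begins at min AVC. From VC = 37q - 16q^2 + 2q^3, AVC = 37 - 16q + 2q^2.
dAVC/dq = -16 + 4q = 0 gives q = 4. min AVC = 37 - 16·4 + 2·4^2 = 5.
For P < €5 the firm produces nothing.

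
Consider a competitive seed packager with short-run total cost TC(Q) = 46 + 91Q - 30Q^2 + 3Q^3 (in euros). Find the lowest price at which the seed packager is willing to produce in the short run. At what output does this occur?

Short-run supply begins at min AVC. From VC = 91Q - 30Q^2 + 3Q^3, AVC = 91 - 30Q + 3Q^2.
At the minimum of AVC, MC = AVC. MC = 91 - 60Q + 9Q^2; setting MC = AVC gives 6Q^2 - 30Q = 0, so Q = 5. min AVC = 16.
For P < €16 the firm produces nothing.

€16 per unit, at Q = 5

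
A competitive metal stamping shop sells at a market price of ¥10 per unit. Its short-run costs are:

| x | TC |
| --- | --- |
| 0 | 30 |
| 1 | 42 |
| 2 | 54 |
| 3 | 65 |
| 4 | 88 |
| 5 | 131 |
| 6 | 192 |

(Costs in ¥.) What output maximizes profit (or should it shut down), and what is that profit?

x = 0 (shut down); profit = -¥30

Tabulate TR − TC: x=0: -30; x=1: -32; x=2: -34; x=3: -35; x=4: -48; x=5: -81; x=6: -132.
Profit is highest at x = 0. Equivalently, the lowest AVC in the table is 35/3 ≈ ¥11.67 at x = 3, and P = ¥10 falls below it — price never covers variable cost, so the firm shuts down and loses only its fixed cost.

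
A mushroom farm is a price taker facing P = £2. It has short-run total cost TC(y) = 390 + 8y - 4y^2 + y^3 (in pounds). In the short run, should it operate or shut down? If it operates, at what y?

Shut down

From TC, MC = TC'(y) = 8 - 8y + 3y^2 and AVC = VC/y = 8 - 4y + y^2.
The AVC parabola has its vertex at y = 4/2 = 2, where AVC = 8 - 4·2 + 2^2 = £4.
Since P = £2 < min AVC = £4, price fails to cover variable cost at any output.
Shutting down limits the loss to fixed cost, £390.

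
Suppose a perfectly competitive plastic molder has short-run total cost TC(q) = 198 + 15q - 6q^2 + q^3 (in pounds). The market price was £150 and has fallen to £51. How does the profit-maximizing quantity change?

AVC = 15 - 6q + q^2, minimized at q = 3 where min AVC = £6. MC = 15 - 12q + 3q^2.
At P = £150 ≥ min AVC, set P = MC on the rising branch: q = 9.
At P = £51 ≥ min AVC, set P = MC: q = 6. The firm stays open but cuts output.

Output falls from 9 to 6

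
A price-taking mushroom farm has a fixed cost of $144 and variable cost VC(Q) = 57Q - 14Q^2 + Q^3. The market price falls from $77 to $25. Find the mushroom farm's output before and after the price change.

AVC = 57 - 14Q + Q^2, minimized at Q = 7 where min AVC = $8. MC = 57 - 28Q + 3Q^2.
At P = $77 ≥ min AVC, set P = MC on the rising branch: Q = 10.
At P = $25 ≥ min AVC, set P = MC: Q = 8. The firm stays open but cuts output.

Output falls from 10 to 8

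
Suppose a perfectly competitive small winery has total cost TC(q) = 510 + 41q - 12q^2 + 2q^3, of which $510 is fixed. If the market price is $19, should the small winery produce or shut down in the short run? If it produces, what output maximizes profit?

Variable cost is VC = 41q - 12q^2 + 2q^3, so AVC = VC/q = 41 - 12q + 2q^2 and MC = dTC/dq = 41 - 24q + 6q^2.
AVC is minimized where dAVC/dq = -12 + 4q = 0, at q = 3; min AVC = 41 - 12·3 + 2·3^2 = $23.
With P < min AVC ($19 < $23), every unit sold adds to the loss.
Best response: produce nothing and absorb the $510 fixed cost.

Shut down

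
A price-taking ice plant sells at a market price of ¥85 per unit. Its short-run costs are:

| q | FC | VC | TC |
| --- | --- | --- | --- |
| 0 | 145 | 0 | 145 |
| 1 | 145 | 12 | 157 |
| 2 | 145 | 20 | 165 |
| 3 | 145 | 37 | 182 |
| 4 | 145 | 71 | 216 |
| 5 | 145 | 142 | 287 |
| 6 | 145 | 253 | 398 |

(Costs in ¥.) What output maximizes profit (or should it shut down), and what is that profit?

Profit at each row (π = 85q − TC): q=0: -145; q=1: -72; q=2: 5; q=3: 73; q=4: 124; q=5: 138; q=6: 112.
Profit is maximized at q = 5. AVC there is 142/5 = ¥28.40 ≤ P, so producing beats shutting down (which would give -¥145).

q = 5; profit = ¥138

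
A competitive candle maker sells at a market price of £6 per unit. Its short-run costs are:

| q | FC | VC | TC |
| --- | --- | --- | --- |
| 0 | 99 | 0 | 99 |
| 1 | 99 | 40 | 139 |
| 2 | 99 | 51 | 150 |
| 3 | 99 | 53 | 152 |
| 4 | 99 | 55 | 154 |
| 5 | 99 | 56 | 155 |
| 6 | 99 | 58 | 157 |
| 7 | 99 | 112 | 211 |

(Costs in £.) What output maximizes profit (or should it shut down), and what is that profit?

q = 0 (shut down); profit = -£99

Profit at each row (π = 6q − TC): q=0: -99; q=1: -133; q=2: -138; q=3: -134; q=4: -130; q=5: -125; q=6: -121; q=7: -169.
Profit is highest at q = 0. Equivalently, the lowest AVC in the table is 58/6 ≈ £9.67 at q = 6, and P = £6 falls below it — price never covers variable cost, so the firm shuts down and loses only its fixed cost.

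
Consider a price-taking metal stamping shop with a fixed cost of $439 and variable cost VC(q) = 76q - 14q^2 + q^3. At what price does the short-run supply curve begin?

$27 per unit

The firm shuts down when price falls below the minimum of average variable cost. AVC = VC/q = 76 - 14q + q^2.
At the minimum of AVC, MC = AVC. MC = 76 - 28q + 3q^2; setting MC = AVC gives 2q^2 - 14q = 0, so q = 7. min AVC = 27.
For P < $27 the firm produces nothing.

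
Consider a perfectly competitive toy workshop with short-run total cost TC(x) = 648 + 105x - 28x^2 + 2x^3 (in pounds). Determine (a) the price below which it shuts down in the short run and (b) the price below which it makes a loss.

AVC = 105 - 28x + 2x^2; minimized at x = 7, giving min AVC = £7. That is the shutdown price.
ATC = 648/x + 105 - 28x + 2x^2. Setting dATC/dx = −648/x^2 − 28 + 4x = 0 gives x = 9 (since 4·9^3 − 28·9^2 = 648).
min ATC = 648/9 + 105 − 28·9 + 2·9^2 = £87. That is the break-even price.
For £7 ≤ P < £87 the firm produces at a loss; below £7 it shuts down.

Shutdown price = £7; break-even price = £87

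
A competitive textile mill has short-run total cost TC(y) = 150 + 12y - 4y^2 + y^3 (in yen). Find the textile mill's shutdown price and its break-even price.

AVC = 12 - 4y + y^2; minimized at y = 2, giving min AVC = ¥8. That is the shutdown price.
ATC = 150/y + 12 - 4y + y^2. Setting dATC/dy = −150/y^2 − 4 + 2y = 0 gives y = 5 (since 2·5^3 − 4·5^2 = 150).
min ATC = 150/5 + 12 − 4·5 + 5^2 = ¥47. That is the break-even price.
Between these two prices the firm operates at a loss; above ¥47 it earns a profit.

Shutdown price = ¥8; break-even price = ¥47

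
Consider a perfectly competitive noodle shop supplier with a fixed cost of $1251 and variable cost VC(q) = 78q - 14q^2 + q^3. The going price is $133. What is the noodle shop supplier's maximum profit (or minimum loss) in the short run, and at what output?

AVC = 78 - 14q + q^2; min AVC = $29 at q = 7. Since P = $133 ≥ min AVC, the firm produces.
With MC = 78 - 28q + 3q^2, P = MC on the upward-sloping part at q* = 11.
TR = 133·11 = 1463. TC = 1251 + 495 = 1746. Profit = 1463 − 1746 = -$283.
By producing, the firm covers all variable cost plus $968 of fixed cost; shutting down would lose the full $1251.

Profit = -$283 at q = 11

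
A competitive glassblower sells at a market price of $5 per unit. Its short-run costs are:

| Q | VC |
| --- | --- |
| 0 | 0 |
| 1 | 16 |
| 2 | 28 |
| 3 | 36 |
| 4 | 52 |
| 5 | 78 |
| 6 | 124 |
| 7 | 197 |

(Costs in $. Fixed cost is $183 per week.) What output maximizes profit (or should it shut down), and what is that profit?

Q = 0 (shut down); profit = -$183

Compute π = P·Q − TC at each output: Q=0: -183; Q=1: -194; Q=2: -201; Q=3: -204; Q=4: -215; Q=5: -236; Q=6: -277; Q=7: -345.
Profit is highest at Q = 0. Equivalently, the lowest AVC in the table is 36/3 ≈ $12 at Q = 3, and P = $5 falls below it — price never covers variable cost, so the firm shuts down and loses only its fixed cost.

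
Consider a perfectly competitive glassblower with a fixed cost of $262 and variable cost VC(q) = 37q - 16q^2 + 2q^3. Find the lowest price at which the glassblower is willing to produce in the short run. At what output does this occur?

$5 per unit, at q = 4

The shutdown price is the minimum of AVC. VC = 37q - 16q^2 + 2q^3, so AVC = 37 - 16q + 2q^2.
dAVC/dq = -16 + 4q = 0 gives q = 4. min AVC = 37 - 16·4 + 2·4^2 = 5.
The firm shuts down for any P below $5.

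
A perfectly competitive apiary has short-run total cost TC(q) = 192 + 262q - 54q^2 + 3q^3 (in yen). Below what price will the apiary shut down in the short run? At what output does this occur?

The shutdown price is the minimum of AVC. VC = 262q - 54q^2 + 3q^3, so AVC = 262 - 54q + 3q^2.
dAVC/dq = -54 + 6q = 0 gives q = 9. min AVC = 262 - 54·9 + 3·9^2 = 19.
For P < ¥19 the firm produces nothing.

¥19 per unit, at q = 9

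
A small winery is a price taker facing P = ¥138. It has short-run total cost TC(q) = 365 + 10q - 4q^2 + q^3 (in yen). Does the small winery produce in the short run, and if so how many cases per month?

Strip out fixed cost: VC = 10q - 4q^2 + q^3. Then AVC = 10 - 4q + q^2 and MC = 10 - 8q + 3q^2.
The AVC parabola has its vertex at q = 4/2 = 2, where AVC = 10 - 4·2 + 2^2 = ¥6.
Since P = ¥138 ≥ min AVC = ¥6, price covers variable cost and the firm should produce.
P = MC gives -128 - 8q + 3q^2 = 0, with roots -16/3 and 8. Take the larger (rising MC): q* = 8.
Check: AVC at q = 8 is ¥42 ≤ P, so revenue covers variable cost.
Profit = P·q − TC = 138·8 − 701 = ¥403.

Produce at q = 8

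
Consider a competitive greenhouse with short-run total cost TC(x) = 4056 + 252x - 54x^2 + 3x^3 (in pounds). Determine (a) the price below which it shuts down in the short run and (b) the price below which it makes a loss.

Shutdown price = £9; break-even price = £369

Shutdown price = min AVC. AVC = 252 - 54x + 3x^2, with vertex at x = 9 and minimum £9.
ATC = 4056/x + 252 - 54x + 3x^2. Setting dATC/dx = −4056/x^2 − 54 + 6x = 0 gives x = 13 (since 6·13^3 − 54·13^2 = 4056).
min ATC = 4056/13 + 252 − 54·13 + 3·13^2 = £369. That is the break-even price.
For £9 ≤ P < £369 the firm produces at a loss; below £9 it shuts down.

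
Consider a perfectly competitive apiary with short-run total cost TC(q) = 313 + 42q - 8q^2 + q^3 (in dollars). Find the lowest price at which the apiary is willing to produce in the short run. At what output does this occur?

The firm shuts down when price falls below the minimum of average variable cost. AVC = VC/q = 42 - 8q + q^2.
dAVC/dq = -8 + 2q = 0 gives q = 4. min AVC = 42 - 8·4 + 4^2 = 26.
For P < $26 the firm produces nothing.

$26 per unit, at q = 4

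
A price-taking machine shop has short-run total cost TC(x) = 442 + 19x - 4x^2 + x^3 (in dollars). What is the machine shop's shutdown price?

$15 per unit

The shutdown price is the minimum of AVC. VC = 19x - 4x^2 + x^3, so AVC = 19 - 4x + x^2.
At the minimum of AVC, MC = AVC. MC = 19 - 8x + 3x^2; setting MC = AVC gives 2x^2 - 4x = 0, so x = 2. min AVC = 15.
For P < $15 the firm produces nothing.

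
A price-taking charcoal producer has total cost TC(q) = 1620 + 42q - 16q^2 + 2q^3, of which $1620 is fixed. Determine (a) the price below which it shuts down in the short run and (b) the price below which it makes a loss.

Shutdown price = min AVC. AVC = 42 - 16q + 2q^2, with vertex at q = 4 and minimum $10.
ATC = 1620/q + 42 - 16q + 2q^2. Setting dATC/dq = −1620/q^2 − 16 + 4q = 0 gives q = 9 (since 4·9^3 − 16·9^2 = 1620).
min ATC = 1620/9 + 42 − 16·9 + 2·9^2 = $240. That is the break-even price.
Between these two prices the firm operates at a loss; above $240 it earns a profit.

Shutdown price = $10; break-even price = $240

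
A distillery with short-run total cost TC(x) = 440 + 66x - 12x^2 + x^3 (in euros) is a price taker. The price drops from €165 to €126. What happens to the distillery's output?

Output falls from 11 to 10

AVC = 66 - 12x + x^2, minimized at x = 6 where min AVC = €30. MC = 66 - 24x + 3x^2.
At P = €165 ≥ min AVC, set P = MC on the rising branch: x = 11.
At P = €126 ≥ min AVC, set P = MC: x = 10. The firm stays open but cuts output.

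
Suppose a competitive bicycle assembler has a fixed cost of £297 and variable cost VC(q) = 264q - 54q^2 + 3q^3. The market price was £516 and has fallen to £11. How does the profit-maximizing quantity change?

AVC = 264 - 54q + 3q^2, minimized at q = 9 where min AVC = £21. MC = 264 - 108q + 9q^2.
With P = £516 above the shutdown price, P = MC gives q = 14.
At P = £11 < min AVC = £21, price no longer covers variable cost at any output, so the firm shuts down: q = 0.

Output falls from 14 to 0 (the firm shuts down)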